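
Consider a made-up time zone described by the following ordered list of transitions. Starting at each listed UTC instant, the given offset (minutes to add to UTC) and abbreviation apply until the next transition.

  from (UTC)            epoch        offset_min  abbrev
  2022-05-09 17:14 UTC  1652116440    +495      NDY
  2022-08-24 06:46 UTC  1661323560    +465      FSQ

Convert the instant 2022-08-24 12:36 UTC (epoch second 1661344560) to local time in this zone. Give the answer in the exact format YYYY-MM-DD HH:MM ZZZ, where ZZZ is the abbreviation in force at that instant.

2022-08-24 20:21 FSQ

Query: 2022-08-24 12:36 UTC
Rule 2/2 (FSQ, +07:45): 2022-08-24 06:46 UTC ≤ query < +∞
12·60 + 36 + 465 = 1221 min
1221 = 0·1440 + 1221; 1221 = 20·60 + 21 → 20:21, same day
→ 2022-08-24 20:21 FSQ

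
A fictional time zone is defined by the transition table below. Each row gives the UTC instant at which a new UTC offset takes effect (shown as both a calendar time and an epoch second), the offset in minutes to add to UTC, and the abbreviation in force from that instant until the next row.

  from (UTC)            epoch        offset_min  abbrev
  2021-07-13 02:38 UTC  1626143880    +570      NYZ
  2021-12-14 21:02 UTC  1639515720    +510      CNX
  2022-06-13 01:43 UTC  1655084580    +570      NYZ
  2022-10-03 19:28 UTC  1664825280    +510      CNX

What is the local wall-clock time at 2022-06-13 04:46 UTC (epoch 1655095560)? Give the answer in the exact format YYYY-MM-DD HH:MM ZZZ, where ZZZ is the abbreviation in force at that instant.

2022-06-13 14:16 NYZ

Query: 2022-06-13 04:46 UTC
Rule 3/4 (NYZ, +09:30): 2022-06-13 01:43 UTC ≤ query < 2022-10-03 19:28 UTC
4·60 + 46 + 570 = 856 min
856 = 0·1440 + 856; 856 = 14·60 + 16 → 14:16, same day
→ 2022-06-13 14:16 NYZ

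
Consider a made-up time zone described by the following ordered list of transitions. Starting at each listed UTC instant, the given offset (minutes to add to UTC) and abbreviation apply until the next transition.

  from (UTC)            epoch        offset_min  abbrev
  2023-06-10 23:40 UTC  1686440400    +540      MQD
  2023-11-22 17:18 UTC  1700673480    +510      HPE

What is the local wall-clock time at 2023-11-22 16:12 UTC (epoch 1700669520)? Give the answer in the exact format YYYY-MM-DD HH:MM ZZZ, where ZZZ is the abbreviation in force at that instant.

Query: 2023-11-22 16:12 UTC
Rule 1/2 (MQD, +09:00): 2023-06-10 23:40 UTC ≤ query < 2023-11-22 17:18 UTC
16·60 + 12 + 540 = 1512 min
1512 = 1·1440 + 72; 72 = 1·60 + 12 → 01:12, 2023-11-22 + 1 day = 2023-11-23
→ 2023-11-23 01:12 MQD

2023-11-23 01:12 MQD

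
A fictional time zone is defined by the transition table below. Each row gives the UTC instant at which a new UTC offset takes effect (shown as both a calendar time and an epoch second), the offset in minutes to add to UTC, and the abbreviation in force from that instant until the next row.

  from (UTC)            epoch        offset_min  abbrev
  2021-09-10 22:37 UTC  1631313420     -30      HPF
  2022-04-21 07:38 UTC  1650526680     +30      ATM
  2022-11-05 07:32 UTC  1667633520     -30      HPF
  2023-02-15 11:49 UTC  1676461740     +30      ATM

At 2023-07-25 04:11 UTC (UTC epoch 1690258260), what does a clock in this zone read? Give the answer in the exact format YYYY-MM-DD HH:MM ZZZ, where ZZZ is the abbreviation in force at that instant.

2023-07-25 04:41 ATM

Query: 2023-07-25 04:11 UTC
Rule 4/4 (ATM, +00:30): 2023-02-15 11:49 UTC ≤ query < +∞
4·60 + 11 + 30 = 281 min
281 = 0·1440 + 281; 281 = 4·60 + 41 → 04:41, same day
→ 2023-07-25 04:41 ATM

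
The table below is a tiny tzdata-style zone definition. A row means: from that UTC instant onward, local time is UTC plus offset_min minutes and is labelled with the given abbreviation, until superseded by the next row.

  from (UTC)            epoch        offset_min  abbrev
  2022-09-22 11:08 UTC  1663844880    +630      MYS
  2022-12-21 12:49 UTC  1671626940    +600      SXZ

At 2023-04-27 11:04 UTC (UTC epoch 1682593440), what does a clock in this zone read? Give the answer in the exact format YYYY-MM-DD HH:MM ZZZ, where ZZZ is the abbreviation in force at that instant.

2023-04-27 21:04 SXZ

Query: 2023-04-27 11:04 UTC
Rule 2/2 (SXZ, +10:00): 2022-12-21 12:49 UTC ≤ query < +∞
11·60 + 4 + 600 = 1264 min
1264 = 0·1440 + 1264; 1264 = 21·60 + 4 → 21:04, same day
→ 2023-04-27 21:04 SXZ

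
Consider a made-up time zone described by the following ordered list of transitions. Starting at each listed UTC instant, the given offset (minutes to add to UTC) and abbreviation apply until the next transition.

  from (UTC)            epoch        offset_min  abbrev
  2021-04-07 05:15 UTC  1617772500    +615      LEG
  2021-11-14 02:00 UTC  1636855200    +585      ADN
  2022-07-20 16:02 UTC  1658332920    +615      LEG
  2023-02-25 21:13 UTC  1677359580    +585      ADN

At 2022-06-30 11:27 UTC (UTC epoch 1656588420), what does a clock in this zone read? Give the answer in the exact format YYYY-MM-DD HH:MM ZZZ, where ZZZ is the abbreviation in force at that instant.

Query: 2022-06-30 11:27 UTC
Rule 2/4 (ADN, +09:45): 2021-11-14 02:00 UTC ≤ query < 2022-07-20 16:02 UTC
11·60 + 27 + 585 = 1272 min
1272 = 0·1440 + 1272; 1272 = 21·60 + 12 → 21:12, same day
→ 2022-06-30 21:12 ADN

2022-06-30 21:12 ADN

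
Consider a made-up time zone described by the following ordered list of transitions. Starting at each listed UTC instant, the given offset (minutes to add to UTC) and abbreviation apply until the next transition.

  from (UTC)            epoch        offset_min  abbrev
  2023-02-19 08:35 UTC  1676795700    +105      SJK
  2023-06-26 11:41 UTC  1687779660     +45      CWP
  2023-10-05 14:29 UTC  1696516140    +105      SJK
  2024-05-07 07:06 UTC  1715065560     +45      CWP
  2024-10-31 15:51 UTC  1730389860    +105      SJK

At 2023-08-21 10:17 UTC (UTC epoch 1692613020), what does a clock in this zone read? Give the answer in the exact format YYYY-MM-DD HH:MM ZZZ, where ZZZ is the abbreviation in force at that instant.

Query: 2023-08-21 10:17 UTC
Rule 2/5 (CWP, +00:45): 2023-06-26 11:41 UTC ≤ query < 2023-10-05 14:29 UTC
10·60 + 17 + 45 = 662 min
662 = 0·1440 + 662; 662 = 11·60 + 2 → 11:02, same day
→ 2023-08-21 11:02 CWP

2023-08-21 11:02 CWP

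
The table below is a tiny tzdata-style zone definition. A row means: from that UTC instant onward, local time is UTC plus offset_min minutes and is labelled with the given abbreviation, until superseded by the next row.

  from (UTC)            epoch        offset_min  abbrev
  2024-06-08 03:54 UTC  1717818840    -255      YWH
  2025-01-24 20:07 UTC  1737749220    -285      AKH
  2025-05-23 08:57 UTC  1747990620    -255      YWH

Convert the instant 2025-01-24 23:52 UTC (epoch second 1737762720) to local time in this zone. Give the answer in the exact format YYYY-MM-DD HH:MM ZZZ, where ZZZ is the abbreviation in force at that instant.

2025-01-24 19:07 AKH

Query: 2025-01-24 23:52 UTC
Rule 2/3 (AKH, -04:45): 2025-01-24 20:07 UTC ≤ query < 2025-05-23 08:57 UTC
23·60 + 52 - 285 = 1147 min
1147 = 0·1440 + 1147; 1147 = 19·60 + 7 → 19:07, same day
→ 2025-01-24 19:07 AKH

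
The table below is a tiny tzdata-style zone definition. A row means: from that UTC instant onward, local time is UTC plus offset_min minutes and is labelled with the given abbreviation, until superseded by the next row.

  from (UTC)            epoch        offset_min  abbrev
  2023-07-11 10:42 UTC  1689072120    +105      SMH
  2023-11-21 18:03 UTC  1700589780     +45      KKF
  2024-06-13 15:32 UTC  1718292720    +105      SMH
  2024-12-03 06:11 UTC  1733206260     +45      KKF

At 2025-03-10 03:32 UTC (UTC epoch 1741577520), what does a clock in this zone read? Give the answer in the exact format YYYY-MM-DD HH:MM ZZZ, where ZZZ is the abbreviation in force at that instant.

2025-03-10 04:17 KKF

Query: 2025-03-10 03:32 UTC
Rule 4/4 (KKF, +00:45): 2024-12-03 06:11 UTC ≤ query < +∞
3·60 + 32 + 45 = 257 min
257 = 0·1440 + 257; 257 = 4·60 + 17 → 04:17, same day
→ 2025-03-10 04:17 KKF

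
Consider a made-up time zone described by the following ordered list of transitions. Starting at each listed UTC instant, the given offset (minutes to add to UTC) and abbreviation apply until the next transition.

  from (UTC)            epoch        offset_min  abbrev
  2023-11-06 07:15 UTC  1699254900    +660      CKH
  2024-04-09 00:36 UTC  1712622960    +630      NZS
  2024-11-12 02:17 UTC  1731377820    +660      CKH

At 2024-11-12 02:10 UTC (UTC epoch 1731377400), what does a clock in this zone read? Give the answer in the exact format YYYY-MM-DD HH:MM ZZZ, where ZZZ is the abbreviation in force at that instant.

2024-11-12 12:40 NZS

Query: 2024-11-12 02:10 UTC
Rule 2/3 (NZS, +10:30): 2024-04-09 00:36 UTC ≤ query < 2024-11-12 02:17 UTC
2·60 + 10 + 630 = 760 min
760 = 0·1440 + 760; 760 = 12·60 + 40 → 12:40, same day
→ 2024-11-12 12:40 NZS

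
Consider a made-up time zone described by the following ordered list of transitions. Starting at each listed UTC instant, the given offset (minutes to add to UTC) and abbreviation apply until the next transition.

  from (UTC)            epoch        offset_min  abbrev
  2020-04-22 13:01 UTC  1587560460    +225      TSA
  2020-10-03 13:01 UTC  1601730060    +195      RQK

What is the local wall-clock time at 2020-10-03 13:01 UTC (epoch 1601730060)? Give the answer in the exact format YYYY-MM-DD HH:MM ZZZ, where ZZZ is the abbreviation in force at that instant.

Query: 2020-10-03 13:01 UTC
Rule 2/2 (RQK, +03:15): 2020-10-03 13:01 UTC ≤ query < +∞
13·60 + 1 + 195 = 976 min
976 = 0·1440 + 976; 976 = 16·60 + 16 → 16:16, same day
→ 2020-10-03 16:16 RQK

2020-10-03 16:16 RQK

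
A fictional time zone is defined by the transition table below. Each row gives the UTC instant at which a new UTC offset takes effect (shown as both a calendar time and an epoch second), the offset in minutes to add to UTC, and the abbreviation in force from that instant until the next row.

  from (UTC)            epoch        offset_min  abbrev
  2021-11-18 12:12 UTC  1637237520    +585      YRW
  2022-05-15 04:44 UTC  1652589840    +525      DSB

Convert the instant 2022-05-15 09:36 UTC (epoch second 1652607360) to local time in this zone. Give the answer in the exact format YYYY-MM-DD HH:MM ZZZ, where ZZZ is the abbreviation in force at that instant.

2022-05-15 18:21 DSB

Query: 2022-05-15 09:36 UTC
Rule 2/2 (DSB, +08:45): 2022-05-15 04:44 UTC ≤ query < +∞
9·60 + 36 + 525 = 1101 min
1101 = 0·1440 + 1101; 1101 = 18·60 + 21 → 18:21, same day
→ 2022-05-15 18:21 DSB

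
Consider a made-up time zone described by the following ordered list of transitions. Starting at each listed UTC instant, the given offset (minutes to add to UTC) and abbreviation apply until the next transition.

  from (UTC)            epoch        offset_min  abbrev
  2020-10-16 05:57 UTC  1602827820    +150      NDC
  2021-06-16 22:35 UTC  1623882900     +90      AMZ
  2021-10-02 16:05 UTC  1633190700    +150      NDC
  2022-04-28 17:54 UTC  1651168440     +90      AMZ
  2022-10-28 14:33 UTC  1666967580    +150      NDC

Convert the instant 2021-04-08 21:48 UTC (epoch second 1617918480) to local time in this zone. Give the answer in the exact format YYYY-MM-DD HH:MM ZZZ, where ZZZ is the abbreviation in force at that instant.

Query: 2021-04-08 21:48 UTC
Rule 1/5 (NDC, +02:30): 2020-10-16 05:57 UTC ≤ query < 2021-06-16 22:35 UTC
21·60 + 48 + 150 = 1458 min
1458 = 1·1440 + 18; 18 = 0·60 + 18 → 00:18, 2021-04-08 + 1 day = 2021-04-09
→ 2021-04-09 00:18 NDC

2021-04-09 00:18 NDC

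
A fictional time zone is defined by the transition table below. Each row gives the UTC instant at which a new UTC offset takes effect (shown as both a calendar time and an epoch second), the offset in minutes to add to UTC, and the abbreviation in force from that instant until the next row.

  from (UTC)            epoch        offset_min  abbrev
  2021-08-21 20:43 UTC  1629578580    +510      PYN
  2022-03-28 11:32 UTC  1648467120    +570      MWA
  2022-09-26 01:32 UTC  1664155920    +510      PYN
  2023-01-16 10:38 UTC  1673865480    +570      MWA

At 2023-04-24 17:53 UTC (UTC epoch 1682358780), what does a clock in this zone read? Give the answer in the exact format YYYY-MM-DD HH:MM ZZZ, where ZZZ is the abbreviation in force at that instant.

2023-04-25 03:23 MWA

Query: 2023-04-24 17:53 UTC
Rule 4/4 (MWA, +09:30): 2023-01-16 10:38 UTC ≤ query < +∞
17·60 + 53 + 570 = 1643 min
1643 = 1·1440 + 203; 203 = 3·60 + 23 → 03:23, 2023-04-24 + 1 day = 2023-04-25
→ 2023-04-25 03:23 MWA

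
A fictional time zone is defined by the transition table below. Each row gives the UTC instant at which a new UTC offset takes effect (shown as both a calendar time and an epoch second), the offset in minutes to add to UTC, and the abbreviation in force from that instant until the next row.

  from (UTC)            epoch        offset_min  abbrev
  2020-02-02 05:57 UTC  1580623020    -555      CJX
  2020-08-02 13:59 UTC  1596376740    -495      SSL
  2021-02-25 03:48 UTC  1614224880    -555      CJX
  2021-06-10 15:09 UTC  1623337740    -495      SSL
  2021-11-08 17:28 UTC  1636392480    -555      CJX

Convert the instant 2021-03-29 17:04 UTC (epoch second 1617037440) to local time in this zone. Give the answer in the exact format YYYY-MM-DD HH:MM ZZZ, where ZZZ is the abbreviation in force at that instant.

2021-03-29 07:49 CJX

Query: 2021-03-29 17:04 UTC
Rule 3/5 (CJX, -09:15): 2021-02-25 03:48 UTC ≤ query < 2021-06-10 15:09 UTC
17·60 + 4 - 555 = 469 min
469 = 0·1440 + 469; 469 = 7·60 + 49 → 07:49, same day
→ 2021-03-29 07:49 CJX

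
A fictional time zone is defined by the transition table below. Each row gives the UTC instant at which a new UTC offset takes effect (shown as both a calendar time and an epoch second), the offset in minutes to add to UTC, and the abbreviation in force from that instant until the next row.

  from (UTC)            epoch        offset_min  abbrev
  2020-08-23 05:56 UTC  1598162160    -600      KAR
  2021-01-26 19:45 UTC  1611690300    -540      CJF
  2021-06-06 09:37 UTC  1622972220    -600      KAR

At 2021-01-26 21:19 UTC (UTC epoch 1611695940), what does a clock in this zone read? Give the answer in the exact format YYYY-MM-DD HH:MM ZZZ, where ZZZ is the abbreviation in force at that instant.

Query: 2021-01-26 21:19 UTC
Rule 2/3 (CJF, -09:00): 2021-01-26 19:45 UTC ≤ query < 2021-06-06 09:37 UTC
21·60 + 19 - 540 = 739 min
739 = 0·1440 + 739; 739 = 12·60 + 19 → 12:19, same day
→ 2021-01-26 12:19 CJF

2021-01-26 12:19 CJF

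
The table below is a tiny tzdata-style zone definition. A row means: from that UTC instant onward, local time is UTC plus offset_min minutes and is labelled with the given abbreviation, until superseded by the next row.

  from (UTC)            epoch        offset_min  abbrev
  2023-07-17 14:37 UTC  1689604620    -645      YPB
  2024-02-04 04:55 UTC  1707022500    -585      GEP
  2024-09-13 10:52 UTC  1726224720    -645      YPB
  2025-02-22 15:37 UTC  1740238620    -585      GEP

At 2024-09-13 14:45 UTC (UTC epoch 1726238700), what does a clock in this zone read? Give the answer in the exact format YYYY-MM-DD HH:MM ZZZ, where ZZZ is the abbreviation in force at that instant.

2024-09-13 04:00 YPB

Query: 2024-09-13 14:45 UTC
Rule 3/4 (YPB, -10:45): 2024-09-13 10:52 UTC ≤ query < 2025-02-22 15:37 UTC
14·60 + 45 - 645 = 240 min
240 = 0·1440 + 240; 240 = 4·60 + 0 → 04:00, same day
→ 2024-09-13 04:00 YPB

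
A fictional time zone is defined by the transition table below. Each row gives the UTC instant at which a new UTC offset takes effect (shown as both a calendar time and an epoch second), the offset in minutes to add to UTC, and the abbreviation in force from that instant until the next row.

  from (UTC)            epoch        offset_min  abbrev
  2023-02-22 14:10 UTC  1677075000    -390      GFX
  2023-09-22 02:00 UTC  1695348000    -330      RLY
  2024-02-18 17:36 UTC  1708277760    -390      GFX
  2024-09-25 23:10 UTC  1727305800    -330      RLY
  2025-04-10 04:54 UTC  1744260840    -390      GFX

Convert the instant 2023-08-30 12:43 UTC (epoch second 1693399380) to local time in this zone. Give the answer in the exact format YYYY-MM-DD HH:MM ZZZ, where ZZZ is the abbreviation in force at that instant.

Query: 2023-08-30 12:43 UTC
Rule 1/5 (GFX, -06:30): 2023-02-22 14:10 UTC ≤ query < 2023-09-22 02:00 UTC
12·60 + 43 - 390 = 373 min
373 = 0·1440 + 373; 373 = 6·60 + 13 → 06:13, same day
→ 2023-08-30 06:13 GFX

2023-08-30 06:13 GFX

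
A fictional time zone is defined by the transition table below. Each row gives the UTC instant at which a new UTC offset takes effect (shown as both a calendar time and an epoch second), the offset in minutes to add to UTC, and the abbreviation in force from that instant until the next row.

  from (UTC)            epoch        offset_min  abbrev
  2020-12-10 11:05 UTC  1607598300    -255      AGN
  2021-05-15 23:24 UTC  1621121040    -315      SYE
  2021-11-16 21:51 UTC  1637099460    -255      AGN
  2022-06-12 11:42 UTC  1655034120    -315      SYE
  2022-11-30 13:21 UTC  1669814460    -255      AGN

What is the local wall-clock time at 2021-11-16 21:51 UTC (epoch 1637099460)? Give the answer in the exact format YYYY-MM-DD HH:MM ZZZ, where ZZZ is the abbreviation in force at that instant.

2021-11-16 17:36 AGN

Query: 2021-11-16 21:51 UTC
Rule 3/5 (AGN, -04:15): 2021-11-16 21:51 UTC ≤ query < 2022-06-12 11:42 UTC
21·60 + 51 - 255 = 1056 min
1056 = 0·1440 + 1056; 1056 = 17·60 + 36 → 17:36, same day
→ 2021-11-16 17:36 AGN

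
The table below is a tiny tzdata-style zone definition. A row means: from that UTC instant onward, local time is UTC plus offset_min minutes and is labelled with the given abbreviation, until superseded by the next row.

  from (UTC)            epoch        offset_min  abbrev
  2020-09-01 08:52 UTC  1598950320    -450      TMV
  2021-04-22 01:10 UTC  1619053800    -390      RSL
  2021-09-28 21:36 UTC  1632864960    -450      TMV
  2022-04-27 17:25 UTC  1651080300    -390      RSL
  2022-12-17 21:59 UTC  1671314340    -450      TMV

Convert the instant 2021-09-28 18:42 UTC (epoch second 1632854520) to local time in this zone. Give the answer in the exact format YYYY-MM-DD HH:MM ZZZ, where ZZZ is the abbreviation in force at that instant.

Query: 2021-09-28 18:42 UTC
Rule 2/5 (RSL, -06:30): 2021-04-22 01:10 UTC ≤ query < 2021-09-28 21:36 UTC
18·60 + 42 - 390 = 732 min
732 = 0·1440 + 732; 732 = 12·60 + 12 → 12:12, same day
→ 2021-09-28 12:12 RSL

2021-09-28 12:12 RSL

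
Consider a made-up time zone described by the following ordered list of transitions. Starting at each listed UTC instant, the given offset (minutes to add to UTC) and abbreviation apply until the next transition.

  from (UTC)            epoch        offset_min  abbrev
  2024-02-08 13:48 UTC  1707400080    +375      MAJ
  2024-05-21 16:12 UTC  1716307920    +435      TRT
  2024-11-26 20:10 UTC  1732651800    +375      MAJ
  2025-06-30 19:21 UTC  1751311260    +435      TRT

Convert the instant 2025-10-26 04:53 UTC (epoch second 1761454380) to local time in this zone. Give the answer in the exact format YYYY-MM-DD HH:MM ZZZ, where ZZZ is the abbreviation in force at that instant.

2025-10-26 12:08 TRT

Query: 2025-10-26 04:53 UTC
Rule 4/4 (TRT, +07:15): 2025-06-30 19:21 UTC ≤ query < +∞
4·60 + 53 + 435 = 728 min
728 = 0·1440 + 728; 728 = 12·60 + 8 → 12:08, same day
→ 2025-10-26 12:08 TRT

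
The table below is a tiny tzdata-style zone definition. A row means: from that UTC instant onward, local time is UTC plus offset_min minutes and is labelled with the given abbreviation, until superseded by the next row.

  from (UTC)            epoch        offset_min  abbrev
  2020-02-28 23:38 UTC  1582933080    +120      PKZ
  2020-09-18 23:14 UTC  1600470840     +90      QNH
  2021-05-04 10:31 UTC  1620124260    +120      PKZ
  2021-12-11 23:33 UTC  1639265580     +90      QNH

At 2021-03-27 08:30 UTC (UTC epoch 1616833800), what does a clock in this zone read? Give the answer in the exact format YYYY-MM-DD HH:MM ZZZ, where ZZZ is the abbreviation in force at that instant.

2021-03-27 10:00 QNH

Query: 2021-03-27 08:30 UTC
Rule 2/4 (QNH, +01:30): 2020-09-18 23:14 UTC ≤ query < 2021-05-04 10:31 UTC
8·60 + 30 + 90 = 600 min
600 = 0·1440 + 600; 600 = 10·60 + 0 → 10:00, same day
→ 2021-03-27 10:00 QNH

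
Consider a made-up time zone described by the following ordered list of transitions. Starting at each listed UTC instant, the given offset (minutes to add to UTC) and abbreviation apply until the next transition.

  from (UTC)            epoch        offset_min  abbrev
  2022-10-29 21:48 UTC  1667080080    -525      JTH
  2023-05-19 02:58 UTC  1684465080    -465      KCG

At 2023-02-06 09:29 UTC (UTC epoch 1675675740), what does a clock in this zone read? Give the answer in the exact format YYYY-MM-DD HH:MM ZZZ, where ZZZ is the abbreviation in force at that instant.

2023-02-06 00:44 JTH

Query: 2023-02-06 09:29 UTC
Rule 1/2 (JTH, -08:45): 2022-10-29 21:48 UTC ≤ query < 2023-05-19 02:58 UTC
9·60 + 29 - 525 = 44 min
44 = 0·1440 + 44; 44 = 0·60 + 44 → 00:44, same day
→ 2023-02-06 00:44 JTH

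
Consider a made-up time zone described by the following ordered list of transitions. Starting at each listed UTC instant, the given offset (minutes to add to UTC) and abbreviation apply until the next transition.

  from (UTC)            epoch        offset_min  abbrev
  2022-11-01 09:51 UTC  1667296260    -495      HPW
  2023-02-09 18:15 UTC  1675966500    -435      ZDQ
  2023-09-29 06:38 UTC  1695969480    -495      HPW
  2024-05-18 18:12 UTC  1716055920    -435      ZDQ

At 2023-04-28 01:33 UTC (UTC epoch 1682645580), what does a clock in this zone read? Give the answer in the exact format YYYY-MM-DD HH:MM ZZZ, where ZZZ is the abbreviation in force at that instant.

Query: 2023-04-28 01:33 UTC
Rule 2/4 (ZDQ, -07:15): 2023-02-09 18:15 UTC ≤ query < 2023-09-29 06:38 UTC
1·60 + 33 - 435 = -342 min
-342 = -1·1440 + 1098; 1098 = 18·60 + 18 → 18:18, 2023-04-28 - 1 day = 2023-04-27
→ 2023-04-27 18:18 ZDQ

2023-04-27 18:18 ZDQ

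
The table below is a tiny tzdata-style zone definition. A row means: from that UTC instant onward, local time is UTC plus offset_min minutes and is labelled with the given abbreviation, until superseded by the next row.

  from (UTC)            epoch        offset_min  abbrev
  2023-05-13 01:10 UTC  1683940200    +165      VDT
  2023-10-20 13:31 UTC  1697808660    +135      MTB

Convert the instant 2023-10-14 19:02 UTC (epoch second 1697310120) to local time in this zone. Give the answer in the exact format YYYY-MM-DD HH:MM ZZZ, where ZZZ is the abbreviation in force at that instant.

Query: 2023-10-14 19:02 UTC
Rule 1/2 (VDT, +02:45): 2023-05-13 01:10 UTC ≤ query < 2023-10-20 13:31 UTC
19·60 + 2 + 165 = 1307 min
1307 = 0·1440 + 1307; 1307 = 21·60 + 47 → 21:47, same day
→ 2023-10-14 21:47 VDT

2023-10-14 21:47 VDT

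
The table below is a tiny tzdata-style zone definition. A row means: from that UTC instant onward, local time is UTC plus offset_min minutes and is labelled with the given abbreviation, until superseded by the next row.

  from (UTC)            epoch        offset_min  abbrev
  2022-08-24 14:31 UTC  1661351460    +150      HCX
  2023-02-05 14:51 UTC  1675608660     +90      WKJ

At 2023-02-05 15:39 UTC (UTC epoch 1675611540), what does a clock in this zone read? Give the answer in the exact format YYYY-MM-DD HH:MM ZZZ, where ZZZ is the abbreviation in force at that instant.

2023-02-05 17:09 WKJ

Query: 2023-02-05 15:39 UTC
Rule 2/2 (WKJ, +01:30): 2023-02-05 14:51 UTC ≤ query < +∞
15·60 + 39 + 90 = 1029 min
1029 = 0·1440 + 1029; 1029 = 17·60 + 9 → 17:09, same day
→ 2023-02-05 17:09 WKJ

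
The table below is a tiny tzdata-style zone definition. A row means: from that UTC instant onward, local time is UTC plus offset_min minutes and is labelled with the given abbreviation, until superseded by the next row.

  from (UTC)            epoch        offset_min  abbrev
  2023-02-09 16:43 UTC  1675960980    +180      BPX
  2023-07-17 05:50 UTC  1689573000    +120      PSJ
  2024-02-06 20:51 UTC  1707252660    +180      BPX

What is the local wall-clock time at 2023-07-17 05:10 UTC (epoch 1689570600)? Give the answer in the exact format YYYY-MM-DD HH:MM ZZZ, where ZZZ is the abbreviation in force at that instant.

2023-07-17 08:10 BPX

Query: 2023-07-17 05:10 UTC
Rule 1/3 (BPX, +03:00): 2023-02-09 16:43 UTC ≤ query < 2023-07-17 05:50 UTC
5·60 + 10 + 180 = 490 min
490 = 0·1440 + 490; 490 = 8·60 + 10 → 08:10, same day
→ 2023-07-17 08:10 BPX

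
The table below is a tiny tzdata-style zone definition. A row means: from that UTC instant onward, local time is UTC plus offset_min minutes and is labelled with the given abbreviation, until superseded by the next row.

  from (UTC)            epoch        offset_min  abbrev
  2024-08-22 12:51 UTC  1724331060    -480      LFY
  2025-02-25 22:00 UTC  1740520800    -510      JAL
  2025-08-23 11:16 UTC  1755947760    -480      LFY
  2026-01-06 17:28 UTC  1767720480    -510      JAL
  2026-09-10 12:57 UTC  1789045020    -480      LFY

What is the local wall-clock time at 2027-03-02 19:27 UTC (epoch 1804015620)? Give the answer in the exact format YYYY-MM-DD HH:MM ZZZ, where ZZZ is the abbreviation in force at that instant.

2027-03-02 11:27 LFY

Query: 2027-03-02 19:27 UTC
Rule 5/5 (LFY, -08:00): 2026-09-10 12:57 UTC ≤ query < +∞
19·60 + 27 - 480 = 687 min
687 = 0·1440 + 687; 687 = 11·60 + 27 → 11:27, same day
→ 2027-03-02 11:27 LFY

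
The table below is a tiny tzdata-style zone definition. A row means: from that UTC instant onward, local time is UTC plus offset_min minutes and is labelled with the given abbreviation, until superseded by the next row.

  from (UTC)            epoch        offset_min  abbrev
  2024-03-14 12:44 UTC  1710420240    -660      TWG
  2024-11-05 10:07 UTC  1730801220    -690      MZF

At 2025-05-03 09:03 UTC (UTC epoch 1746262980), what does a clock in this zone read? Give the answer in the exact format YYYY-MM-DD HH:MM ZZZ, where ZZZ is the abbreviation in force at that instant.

2025-05-02 21:33 MZF

Query: 2025-05-03 09:03 UTC
Rule 2/2 (MZF, -11:30): 2024-11-05 10:07 UTC ≤ query < +∞
9·60 + 3 - 690 = -147 min
-147 = -1·1440 + 1293; 1293 = 21·60 + 33 → 21:33, 2025-05-03 - 1 day = 2025-05-02
→ 2025-05-02 21:33 MZF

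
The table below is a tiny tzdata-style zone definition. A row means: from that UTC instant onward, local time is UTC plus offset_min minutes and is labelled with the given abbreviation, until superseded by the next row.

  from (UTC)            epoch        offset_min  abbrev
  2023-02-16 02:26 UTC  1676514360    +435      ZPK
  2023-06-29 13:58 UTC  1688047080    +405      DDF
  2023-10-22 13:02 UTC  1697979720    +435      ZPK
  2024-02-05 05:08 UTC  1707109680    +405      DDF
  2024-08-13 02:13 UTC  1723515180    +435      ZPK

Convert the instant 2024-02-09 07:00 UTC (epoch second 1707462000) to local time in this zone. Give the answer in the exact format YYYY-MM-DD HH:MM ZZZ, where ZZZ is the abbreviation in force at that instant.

Query: 2024-02-09 07:00 UTC
Rule 4/5 (DDF, +06:45): 2024-02-05 05:08 UTC ≤ query < 2024-08-13 02:13 UTC
7·60 + 0 + 405 = 825 min
825 = 0·1440 + 825; 825 = 13·60 + 45 → 13:45, same day
→ 2024-02-09 13:45 DDF

2024-02-09 13:45 DDF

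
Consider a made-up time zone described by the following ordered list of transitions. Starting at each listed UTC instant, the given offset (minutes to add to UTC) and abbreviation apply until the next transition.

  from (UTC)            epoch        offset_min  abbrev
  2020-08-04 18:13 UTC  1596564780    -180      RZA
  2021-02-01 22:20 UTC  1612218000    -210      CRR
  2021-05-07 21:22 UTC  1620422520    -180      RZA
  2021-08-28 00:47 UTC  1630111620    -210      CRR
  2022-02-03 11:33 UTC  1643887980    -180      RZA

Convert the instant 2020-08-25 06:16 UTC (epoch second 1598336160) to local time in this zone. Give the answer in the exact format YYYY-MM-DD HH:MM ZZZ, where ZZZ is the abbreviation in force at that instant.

2020-08-25 03:16 RZA

Query: 2020-08-25 06:16 UTC
Rule 1/5 (RZA, -03:00): 2020-08-04 18:13 UTC ≤ query < 2021-02-01 22:20 UTC
6·60 + 16 - 180 = 196 min
196 = 0·1440 + 196; 196 = 3·60 + 16 → 03:16, same day
→ 2020-08-25 03:16 RZA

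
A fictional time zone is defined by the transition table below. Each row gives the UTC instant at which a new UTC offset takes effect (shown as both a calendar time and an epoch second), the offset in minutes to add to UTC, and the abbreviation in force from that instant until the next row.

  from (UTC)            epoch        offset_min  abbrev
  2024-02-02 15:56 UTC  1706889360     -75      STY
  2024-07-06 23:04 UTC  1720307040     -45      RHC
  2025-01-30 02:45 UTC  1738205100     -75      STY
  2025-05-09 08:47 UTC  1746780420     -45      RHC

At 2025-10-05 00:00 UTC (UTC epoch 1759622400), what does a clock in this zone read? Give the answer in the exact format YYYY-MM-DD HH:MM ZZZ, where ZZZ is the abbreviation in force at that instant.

2025-10-04 23:15 RHC

Query: 2025-10-05 00:00 UTC
Rule 4/4 (RHC, -00:45): 2025-05-09 08:47 UTC ≤ query < +∞
0·60 + 0 - 45 = -45 min
-45 = -1·1440 + 1395; 1395 = 23·60 + 15 → 23:15, 2025-10-05 - 1 day = 2025-10-04
→ 2025-10-04 23:15 RHC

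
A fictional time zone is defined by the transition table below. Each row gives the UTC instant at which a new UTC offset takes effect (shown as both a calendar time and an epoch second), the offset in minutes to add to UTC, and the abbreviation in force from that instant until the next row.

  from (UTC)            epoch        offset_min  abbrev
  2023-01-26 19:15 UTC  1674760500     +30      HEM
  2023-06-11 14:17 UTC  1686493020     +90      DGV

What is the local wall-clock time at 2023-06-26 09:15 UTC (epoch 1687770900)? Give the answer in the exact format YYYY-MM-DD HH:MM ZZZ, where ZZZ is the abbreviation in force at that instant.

2023-06-26 10:45 DGV

Query: 2023-06-26 09:15 UTC
Rule 2/2 (DGV, +01:30): 2023-06-11 14:17 UTC ≤ query < +∞
9·60 + 15 + 90 = 645 min
645 = 0·1440 + 645; 645 = 10·60 + 45 → 10:45, same day
→ 2023-06-26 10:45 DGV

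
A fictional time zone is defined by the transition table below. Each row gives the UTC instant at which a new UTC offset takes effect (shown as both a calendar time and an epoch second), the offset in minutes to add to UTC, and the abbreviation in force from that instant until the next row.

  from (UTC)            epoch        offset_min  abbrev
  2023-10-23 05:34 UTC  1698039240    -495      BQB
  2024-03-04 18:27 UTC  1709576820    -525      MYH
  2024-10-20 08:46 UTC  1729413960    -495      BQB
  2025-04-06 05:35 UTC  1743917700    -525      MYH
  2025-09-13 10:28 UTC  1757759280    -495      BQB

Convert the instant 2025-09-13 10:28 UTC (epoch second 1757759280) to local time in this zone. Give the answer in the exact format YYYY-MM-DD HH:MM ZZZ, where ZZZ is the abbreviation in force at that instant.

Query: 2025-09-13 10:28 UTC
Rule 5/5 (BQB, -08:15): 2025-09-13 10:28 UTC ≤ query < +∞
10·60 + 28 - 495 = 133 min
133 = 0·1440 + 133; 133 = 2·60 + 13 → 02:13, same day
→ 2025-09-13 02:13 BQB

2025-09-13 02:13 BQB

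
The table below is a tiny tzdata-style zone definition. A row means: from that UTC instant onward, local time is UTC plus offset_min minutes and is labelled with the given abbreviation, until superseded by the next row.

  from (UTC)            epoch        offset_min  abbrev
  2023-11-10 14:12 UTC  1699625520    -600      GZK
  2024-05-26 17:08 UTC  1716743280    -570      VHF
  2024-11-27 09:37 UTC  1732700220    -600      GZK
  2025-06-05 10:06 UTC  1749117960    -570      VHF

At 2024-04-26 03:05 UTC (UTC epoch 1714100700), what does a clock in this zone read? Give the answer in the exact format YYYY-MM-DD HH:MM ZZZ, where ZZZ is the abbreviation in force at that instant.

2024-04-25 17:05 GZK

Query: 2024-04-26 03:05 UTC
Rule 1/4 (GZK, -10:00): 2023-11-10 14:12 UTC ≤ query < 2024-05-26 17:08 UTC
3·60 + 5 - 600 = -415 min
-415 = -1·1440 + 1025; 1025 = 17·60 + 5 → 17:05, 2024-04-26 - 1 day = 2024-04-25
→ 2024-04-25 17:05 GZK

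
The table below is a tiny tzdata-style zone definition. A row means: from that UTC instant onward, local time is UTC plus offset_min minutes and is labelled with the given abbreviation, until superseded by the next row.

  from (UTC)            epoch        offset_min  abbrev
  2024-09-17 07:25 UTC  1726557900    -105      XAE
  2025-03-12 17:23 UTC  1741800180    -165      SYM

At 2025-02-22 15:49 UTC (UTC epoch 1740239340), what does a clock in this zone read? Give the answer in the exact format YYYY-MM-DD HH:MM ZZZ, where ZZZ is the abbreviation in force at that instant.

2025-02-22 14:04 XAE

Query: 2025-02-22 15:49 UTC
Rule 1/2 (XAE, -01:45): 2024-09-17 07:25 UTC ≤ query < 2025-03-12 17:23 UTC
15·60 + 49 - 105 = 844 min
844 = 0·1440 + 844; 844 = 14·60 + 4 → 14:04, same day
→ 2025-02-22 14:04 XAE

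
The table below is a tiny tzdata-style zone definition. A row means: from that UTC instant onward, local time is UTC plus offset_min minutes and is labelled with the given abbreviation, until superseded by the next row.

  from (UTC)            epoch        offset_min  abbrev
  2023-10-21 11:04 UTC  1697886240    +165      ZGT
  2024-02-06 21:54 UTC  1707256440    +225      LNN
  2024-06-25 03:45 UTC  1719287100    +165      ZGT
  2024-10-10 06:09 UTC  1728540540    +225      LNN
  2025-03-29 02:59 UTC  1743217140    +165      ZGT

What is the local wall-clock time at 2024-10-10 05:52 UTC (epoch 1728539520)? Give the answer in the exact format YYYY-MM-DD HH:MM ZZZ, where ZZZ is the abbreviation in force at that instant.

Query: 2024-10-10 05:52 UTC
Rule 3/5 (ZGT, +02:45): 2024-06-25 03:45 UTC ≤ query < 2024-10-10 06:09 UTC
5·60 + 52 + 165 = 517 min
517 = 0·1440 + 517; 517 = 8·60 + 37 → 08:37, same day
→ 2024-10-10 08:37 ZGT

2024-10-10 08:37 ZGT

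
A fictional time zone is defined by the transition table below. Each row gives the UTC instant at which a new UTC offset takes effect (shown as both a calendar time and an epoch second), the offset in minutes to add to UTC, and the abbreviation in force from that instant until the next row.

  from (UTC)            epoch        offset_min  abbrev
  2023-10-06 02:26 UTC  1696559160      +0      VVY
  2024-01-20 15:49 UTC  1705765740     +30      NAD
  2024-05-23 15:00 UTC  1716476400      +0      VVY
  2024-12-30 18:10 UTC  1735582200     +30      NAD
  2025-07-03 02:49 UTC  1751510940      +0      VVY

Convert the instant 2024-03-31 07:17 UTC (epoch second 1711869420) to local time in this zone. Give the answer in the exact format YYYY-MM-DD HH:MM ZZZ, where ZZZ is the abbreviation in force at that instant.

Query: 2024-03-31 07:17 UTC
Rule 2/5 (NAD, +00:30): 2024-01-20 15:49 UTC ≤ query < 2024-05-23 15:00 UTC
7·60 + 17 + 30 = 467 min
467 = 0·1440 + 467; 467 = 7·60 + 47 → 07:47, same day
→ 2024-03-31 07:47 NAD

2024-03-31 07:47 NAD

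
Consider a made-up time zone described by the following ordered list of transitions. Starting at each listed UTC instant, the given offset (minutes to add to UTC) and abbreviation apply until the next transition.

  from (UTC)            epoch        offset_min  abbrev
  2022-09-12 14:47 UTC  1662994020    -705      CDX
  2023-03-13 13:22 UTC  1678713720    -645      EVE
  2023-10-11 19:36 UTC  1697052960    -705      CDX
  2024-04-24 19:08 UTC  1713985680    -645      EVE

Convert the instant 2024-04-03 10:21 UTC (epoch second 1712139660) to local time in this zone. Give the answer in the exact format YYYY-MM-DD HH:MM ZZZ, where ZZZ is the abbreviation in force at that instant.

Query: 2024-04-03 10:21 UTC
Rule 3/4 (CDX, -11:45): 2023-10-11 19:36 UTC ≤ query < 2024-04-24 19:08 UTC
10·60 + 21 - 705 = -84 min
-84 = -1·1440 + 1356; 1356 = 22·60 + 36 → 22:36, 2024-04-03 - 1 day = 2024-04-02
→ 2024-04-02 22:36 CDX

2024-04-02 22:36 CDX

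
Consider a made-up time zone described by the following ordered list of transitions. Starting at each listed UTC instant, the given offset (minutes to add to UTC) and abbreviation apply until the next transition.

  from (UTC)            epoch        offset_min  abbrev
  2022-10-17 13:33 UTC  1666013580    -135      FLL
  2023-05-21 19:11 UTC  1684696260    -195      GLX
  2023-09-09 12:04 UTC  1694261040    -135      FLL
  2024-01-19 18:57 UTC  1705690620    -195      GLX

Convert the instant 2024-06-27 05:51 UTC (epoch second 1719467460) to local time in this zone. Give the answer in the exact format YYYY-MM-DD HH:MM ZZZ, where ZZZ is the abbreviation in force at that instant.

Query: 2024-06-27 05:51 UTC
Rule 4/4 (GLX, -03:15): 2024-01-19 18:57 UTC ≤ query < +∞
5·60 + 51 - 195 = 156 min
156 = 0·1440 + 156; 156 = 2·60 + 36 → 02:36, same day
→ 2024-06-27 02:36 GLX

2024-06-27 02:36 GLX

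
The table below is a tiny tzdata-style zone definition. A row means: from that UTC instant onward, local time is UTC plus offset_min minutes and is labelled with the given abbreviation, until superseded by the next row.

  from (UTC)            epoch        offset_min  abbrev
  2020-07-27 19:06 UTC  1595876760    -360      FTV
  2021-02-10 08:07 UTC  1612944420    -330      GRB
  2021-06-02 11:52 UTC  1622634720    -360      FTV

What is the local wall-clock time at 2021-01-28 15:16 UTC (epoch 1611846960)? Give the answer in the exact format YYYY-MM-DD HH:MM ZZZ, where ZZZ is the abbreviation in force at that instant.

Query: 2021-01-28 15:16 UTC
Rule 1/3 (FTV, -06:00): 2020-07-27 19:06 UTC ≤ query < 2021-02-10 08:07 UTC
15·60 + 16 - 360 = 556 min
556 = 0·1440 + 556; 556 = 9·60 + 16 → 09:16, same day
→ 2021-01-28 09:16 FTV

2021-01-28 09:16 FTV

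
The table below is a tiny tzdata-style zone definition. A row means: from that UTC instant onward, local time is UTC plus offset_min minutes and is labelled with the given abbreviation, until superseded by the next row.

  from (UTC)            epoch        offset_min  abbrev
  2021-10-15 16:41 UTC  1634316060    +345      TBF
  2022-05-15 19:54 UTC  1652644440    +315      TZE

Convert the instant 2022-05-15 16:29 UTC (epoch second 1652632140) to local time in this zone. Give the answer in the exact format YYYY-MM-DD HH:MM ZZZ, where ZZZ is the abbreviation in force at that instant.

Query: 2022-05-15 16:29 UTC
Rule 1/2 (TBF, +05:45): 2021-10-15 16:41 UTC ≤ query < 2022-05-15 19:54 UTC
16·60 + 29 + 345 = 1334 min
1334 = 0·1440 + 1334; 1334 = 22·60 + 14 → 22:14, same day
→ 2022-05-15 22:14 TBF

2022-05-15 22:14 TBF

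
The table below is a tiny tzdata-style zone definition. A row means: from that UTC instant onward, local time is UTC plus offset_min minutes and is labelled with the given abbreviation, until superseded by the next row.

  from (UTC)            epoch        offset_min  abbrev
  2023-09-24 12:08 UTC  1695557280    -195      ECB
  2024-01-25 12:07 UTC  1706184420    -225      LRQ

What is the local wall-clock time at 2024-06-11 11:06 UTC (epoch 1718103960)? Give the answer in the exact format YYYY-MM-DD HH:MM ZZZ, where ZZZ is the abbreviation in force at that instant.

2024-06-11 07:21 LRQ

Query: 2024-06-11 11:06 UTC
Rule 2/2 (LRQ, -03:45): 2024-01-25 12:07 UTC ≤ query < +∞
11·60 + 6 - 225 = 441 min
441 = 0·1440 + 441; 441 = 7·60 + 21 → 07:21, same day
→ 2024-06-11 07:21 LRQ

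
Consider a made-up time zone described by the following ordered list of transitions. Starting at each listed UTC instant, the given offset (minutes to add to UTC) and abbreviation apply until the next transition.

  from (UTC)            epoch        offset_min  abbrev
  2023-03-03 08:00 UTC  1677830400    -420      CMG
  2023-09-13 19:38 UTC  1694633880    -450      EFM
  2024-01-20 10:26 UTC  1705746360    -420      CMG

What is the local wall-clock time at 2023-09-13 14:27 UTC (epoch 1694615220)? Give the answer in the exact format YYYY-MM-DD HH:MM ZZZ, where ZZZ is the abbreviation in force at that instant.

Query: 2023-09-13 14:27 UTC
Rule 1/3 (CMG, -07:00): 2023-03-03 08:00 UTC ≤ query < 2023-09-13 19:38 UTC
14·60 + 27 - 420 = 447 min
447 = 0·1440 + 447; 447 = 7·60 + 27 → 07:27, same day
→ 2023-09-13 07:27 CMG

2023-09-13 07:27 CMG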